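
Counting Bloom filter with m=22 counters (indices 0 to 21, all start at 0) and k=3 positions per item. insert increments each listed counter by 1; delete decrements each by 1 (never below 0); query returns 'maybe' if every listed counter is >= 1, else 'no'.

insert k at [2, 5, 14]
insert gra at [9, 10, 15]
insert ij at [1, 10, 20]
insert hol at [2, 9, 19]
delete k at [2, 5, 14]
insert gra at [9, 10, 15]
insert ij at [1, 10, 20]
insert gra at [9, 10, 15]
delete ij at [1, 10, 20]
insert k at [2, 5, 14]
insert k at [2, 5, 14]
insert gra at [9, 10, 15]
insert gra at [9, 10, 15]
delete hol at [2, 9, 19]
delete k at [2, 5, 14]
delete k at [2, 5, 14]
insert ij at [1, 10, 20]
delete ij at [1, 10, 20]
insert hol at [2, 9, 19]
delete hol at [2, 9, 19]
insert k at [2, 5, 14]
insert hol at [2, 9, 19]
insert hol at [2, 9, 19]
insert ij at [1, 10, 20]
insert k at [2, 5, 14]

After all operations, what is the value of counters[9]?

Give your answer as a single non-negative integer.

Answer: 7

Derivation:
Step 1: insert k at [2, 5, 14] -> counters=[0,0,1,0,0,1,0,0,0,0,0,0,0,0,1,0,0,0,0,0,0,0]
Step 2: insert gra at [9, 10, 15] -> counters=[0,0,1,0,0,1,0,0,0,1,1,0,0,0,1,1,0,0,0,0,0,0]
Step 3: insert ij at [1, 10, 20] -> counters=[0,1,1,0,0,1,0,0,0,1,2,0,0,0,1,1,0,0,0,0,1,0]
Step 4: insert hol at [2, 9, 19] -> counters=[0,1,2,0,0,1,0,0,0,2,2,0,0,0,1,1,0,0,0,1,1,0]
Step 5: delete k at [2, 5, 14] -> counters=[0,1,1,0,0,0,0,0,0,2,2,0,0,0,0,1,0,0,0,1,1,0]
Step 6: insert gra at [9, 10, 15] -> counters=[0,1,1,0,0,0,0,0,0,3,3,0,0,0,0,2,0,0,0,1,1,0]
Step 7: insert ij at [1, 10, 20] -> counters=[0,2,1,0,0,0,0,0,0,3,4,0,0,0,0,2,0,0,0,1,2,0]
Step 8: insert gra at [9, 10, 15] -> counters=[0,2,1,0,0,0,0,0,0,4,5,0,0,0,0,3,0,0,0,1,2,0]
Step 9: delete ij at [1, 10, 20] -> counters=[0,1,1,0,0,0,0,0,0,4,4,0,0,0,0,3,0,0,0,1,1,0]
Step 10: insert k at [2, 5, 14] -> counters=[0,1,2,0,0,1,0,0,0,4,4,0,0,0,1,3,0,0,0,1,1,0]
Step 11: insert k at [2, 5, 14] -> counters=[0,1,3,0,0,2,0,0,0,4,4,0,0,0,2,3,0,0,0,1,1,0]
Step 12: insert gra at [9, 10, 15] -> counters=[0,1,3,0,0,2,0,0,0,5,5,0,0,0,2,4,0,0,0,1,1,0]
Step 13: insert gra at [9, 10, 15] -> counters=[0,1,3,0,0,2,0,0,0,6,6,0,0,0,2,5,0,0,0,1,1,0]
Step 14: delete hol at [2, 9, 19] -> counters=[0,1,2,0,0,2,0,0,0,5,6,0,0,0,2,5,0,0,0,0,1,0]
Step 15: delete k at [2, 5, 14] -> counters=[0,1,1,0,0,1,0,0,0,5,6,0,0,0,1,5,0,0,0,0,1,0]
Step 16: delete k at [2, 5, 14] -> counters=[0,1,0,0,0,0,0,0,0,5,6,0,0,0,0,5,0,0,0,0,1,0]
Step 17: insert ij at [1, 10, 20] -> counters=[0,2,0,0,0,0,0,0,0,5,7,0,0,0,0,5,0,0,0,0,2,0]
Step 18: delete ij at [1, 10, 20] -> counters=[0,1,0,0,0,0,0,0,0,5,6,0,0,0,0,5,0,0,0,0,1,0]
Step 19: insert hol at [2, 9, 19] -> counters=[0,1,1,0,0,0,0,0,0,6,6,0,0,0,0,5,0,0,0,1,1,0]
Step 20: delete hol at [2, 9, 19] -> counters=[0,1,0,0,0,0,0,0,0,5,6,0,0,0,0,5,0,0,0,0,1,0]
Step 21: insert k at [2, 5, 14] -> counters=[0,1,1,0,0,1,0,0,0,5,6,0,0,0,1,5,0,0,0,0,1,0]
Step 22: insert hol at [2, 9, 19] -> counters=[0,1,2,0,0,1,0,0,0,6,6,0,0,0,1,5,0,0,0,1,1,0]
Step 23: insert hol at [2, 9, 19] -> counters=[0,1,3,0,0,1,0,0,0,7,6,0,0,0,1,5,0,0,0,2,1,0]
Step 24: insert ij at [1, 10, 20] -> counters=[0,2,3,0,0,1,0,0,0,7,7,0,0,0,1,5,0,0,0,2,2,0]
Step 25: insert k at [2, 5, 14] -> counters=[0,2,4,0,0,2,0,0,0,7,7,0,0,0,2,5,0,0,0,2,2,0]
Final counters=[0,2,4,0,0,2,0,0,0,7,7,0,0,0,2,5,0,0,0,2,2,0] -> counters[9]=7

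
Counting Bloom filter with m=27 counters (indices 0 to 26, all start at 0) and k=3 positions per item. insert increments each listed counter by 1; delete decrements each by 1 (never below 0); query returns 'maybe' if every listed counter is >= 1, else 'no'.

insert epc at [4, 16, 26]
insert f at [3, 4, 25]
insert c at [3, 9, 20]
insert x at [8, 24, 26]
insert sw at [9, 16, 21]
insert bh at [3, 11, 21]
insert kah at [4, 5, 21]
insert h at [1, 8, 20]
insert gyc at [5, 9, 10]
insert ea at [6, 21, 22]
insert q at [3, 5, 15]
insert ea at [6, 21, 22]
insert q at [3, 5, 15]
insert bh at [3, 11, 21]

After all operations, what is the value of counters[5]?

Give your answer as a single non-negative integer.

Step 1: insert epc at [4, 16, 26] -> counters=[0,0,0,0,1,0,0,0,0,0,0,0,0,0,0,0,1,0,0,0,0,0,0,0,0,0,1]
Step 2: insert f at [3, 4, 25] -> counters=[0,0,0,1,2,0,0,0,0,0,0,0,0,0,0,0,1,0,0,0,0,0,0,0,0,1,1]
Step 3: insert c at [3, 9, 20] -> counters=[0,0,0,2,2,0,0,0,0,1,0,0,0,0,0,0,1,0,0,0,1,0,0,0,0,1,1]
Step 4: insert x at [8, 24, 26] -> counters=[0,0,0,2,2,0,0,0,1,1,0,0,0,0,0,0,1,0,0,0,1,0,0,0,1,1,2]
Step 5: insert sw at [9, 16, 21] -> counters=[0,0,0,2,2,0,0,0,1,2,0,0,0,0,0,0,2,0,0,0,1,1,0,0,1,1,2]
Step 6: insert bh at [3, 11, 21] -> counters=[0,0,0,3,2,0,0,0,1,2,0,1,0,0,0,0,2,0,0,0,1,2,0,0,1,1,2]
Step 7: insert kah at [4, 5, 21] -> counters=[0,0,0,3,3,1,0,0,1,2,0,1,0,0,0,0,2,0,0,0,1,3,0,0,1,1,2]
Step 8: insert h at [1, 8, 20] -> counters=[0,1,0,3,3,1,0,0,2,2,0,1,0,0,0,0,2,0,0,0,2,3,0,0,1,1,2]
Step 9: insert gyc at [5, 9, 10] -> counters=[0,1,0,3,3,2,0,0,2,3,1,1,0,0,0,0,2,0,0,0,2,3,0,0,1,1,2]
Step 10: insert ea at [6, 21, 22] -> counters=[0,1,0,3,3,2,1,0,2,3,1,1,0,0,0,0,2,0,0,0,2,4,1,0,1,1,2]
Step 11: insert q at [3, 5, 15] -> counters=[0,1,0,4,3,3,1,0,2,3,1,1,0,0,0,1,2,0,0,0,2,4,1,0,1,1,2]
Step 12: insert ea at [6, 21, 22] -> counters=[0,1,0,4,3,3,2,0,2,3,1,1,0,0,0,1,2,0,0,0,2,5,2,0,1,1,2]
Step 13: insert q at [3, 5, 15] -> counters=[0,1,0,5,3,4,2,0,2,3,1,1,0,0,0,2,2,0,0,0,2,5,2,0,1,1,2]
Step 14: insert bh at [3, 11, 21] -> counters=[0,1,0,6,3,4,2,0,2,3,1,2,0,0,0,2,2,0,0,0,2,6,2,0,1,1,2]
Final counters=[0,1,0,6,3,4,2,0,2,3,1,2,0,0,0,2,2,0,0,0,2,6,2,0,1,1,2] -> counters[5]=4

Answer: 4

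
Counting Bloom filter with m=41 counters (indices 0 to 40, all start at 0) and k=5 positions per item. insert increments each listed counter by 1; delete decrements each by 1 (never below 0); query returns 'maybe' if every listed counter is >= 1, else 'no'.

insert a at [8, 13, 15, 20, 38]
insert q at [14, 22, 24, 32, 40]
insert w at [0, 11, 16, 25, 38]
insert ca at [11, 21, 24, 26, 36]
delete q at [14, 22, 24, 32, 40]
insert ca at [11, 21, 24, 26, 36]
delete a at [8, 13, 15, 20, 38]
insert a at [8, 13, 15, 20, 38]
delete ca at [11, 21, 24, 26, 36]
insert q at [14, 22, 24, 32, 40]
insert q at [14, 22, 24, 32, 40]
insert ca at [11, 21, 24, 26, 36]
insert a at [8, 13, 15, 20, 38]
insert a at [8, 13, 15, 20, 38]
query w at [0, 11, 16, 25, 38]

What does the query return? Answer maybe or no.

Step 1: insert a at [8, 13, 15, 20, 38] -> counters=[0,0,0,0,0,0,0,0,1,0,0,0,0,1,0,1,0,0,0,0,1,0,0,0,0,0,0,0,0,0,0,0,0,0,0,0,0,0,1,0,0]
Step 2: insert q at [14, 22, 24, 32, 40] -> counters=[0,0,0,0,0,0,0,0,1,0,0,0,0,1,1,1,0,0,0,0,1,0,1,0,1,0,0,0,0,0,0,0,1,0,0,0,0,0,1,0,1]
Step 3: insert w at [0, 11, 16, 25, 38] -> counters=[1,0,0,0,0,0,0,0,1,0,0,1,0,1,1,1,1,0,0,0,1,0,1,0,1,1,0,0,0,0,0,0,1,0,0,0,0,0,2,0,1]
Step 4: insert ca at [11, 21, 24, 26, 36] -> counters=[1,0,0,0,0,0,0,0,1,0,0,2,0,1,1,1,1,0,0,0,1,1,1,0,2,1,1,0,0,0,0,0,1,0,0,0,1,0,2,0,1]
Step 5: delete q at [14, 22, 24, 32, 40] -> counters=[1,0,0,0,0,0,0,0,1,0,0,2,0,1,0,1,1,0,0,0,1,1,0,0,1,1,1,0,0,0,0,0,0,0,0,0,1,0,2,0,0]
Step 6: insert ca at [11, 21, 24, 26, 36] -> counters=[1,0,0,0,0,0,0,0,1,0,0,3,0,1,0,1,1,0,0,0,1,2,0,0,2,1,2,0,0,0,0,0,0,0,0,0,2,0,2,0,0]
Step 7: delete a at [8, 13, 15, 20, 38] -> counters=[1,0,0,0,0,0,0,0,0,0,0,3,0,0,0,0,1,0,0,0,0,2,0,0,2,1,2,0,0,0,0,0,0,0,0,0,2,0,1,0,0]
Step 8: insert a at [8, 13, 15, 20, 38] -> counters=[1,0,0,0,0,0,0,0,1,0,0,3,0,1,0,1,1,0,0,0,1,2,0,0,2,1,2,0,0,0,0,0,0,0,0,0,2,0,2,0,0]
Step 9: delete ca at [11, 21, 24, 26, 36] -> counters=[1,0,0,0,0,0,0,0,1,0,0,2,0,1,0,1,1,0,0,0,1,1,0,0,1,1,1,0,0,0,0,0,0,0,0,0,1,0,2,0,0]
Step 10: insert q at [14, 22, 24, 32, 40] -> counters=[1,0,0,0,0,0,0,0,1,0,0,2,0,1,1,1,1,0,0,0,1,1,1,0,2,1,1,0,0,0,0,0,1,0,0,0,1,0,2,0,1]
Step 11: insert q at [14, 22, 24, 32, 40] -> counters=[1,0,0,0,0,0,0,0,1,0,0,2,0,1,2,1,1,0,0,0,1,1,2,0,3,1,1,0,0,0,0,0,2,0,0,0,1,0,2,0,2]
Step 12: insert ca at [11, 21, 24, 26, 36] -> counters=[1,0,0,0,0,0,0,0,1,0,0,3,0,1,2,1,1,0,0,0,1,2,2,0,4,1,2,0,0,0,0,0,2,0,0,0,2,0,2,0,2]
Step 13: insert a at [8, 13, 15, 20, 38] -> counters=[1,0,0,0,0,0,0,0,2,0,0,3,0,2,2,2,1,0,0,0,2,2,2,0,4,1,2,0,0,0,0,0,2,0,0,0,2,0,3,0,2]
Step 14: insert a at [8, 13, 15, 20, 38] -> counters=[1,0,0,0,0,0,0,0,3,0,0,3,0,3,2,3,1,0,0,0,3,2,2,0,4,1,2,0,0,0,0,0,2,0,0,0,2,0,4,0,2]
Query w: check counters[0]=1 counters[11]=3 counters[16]=1 counters[25]=1 counters[38]=4 -> maybe

Answer: maybe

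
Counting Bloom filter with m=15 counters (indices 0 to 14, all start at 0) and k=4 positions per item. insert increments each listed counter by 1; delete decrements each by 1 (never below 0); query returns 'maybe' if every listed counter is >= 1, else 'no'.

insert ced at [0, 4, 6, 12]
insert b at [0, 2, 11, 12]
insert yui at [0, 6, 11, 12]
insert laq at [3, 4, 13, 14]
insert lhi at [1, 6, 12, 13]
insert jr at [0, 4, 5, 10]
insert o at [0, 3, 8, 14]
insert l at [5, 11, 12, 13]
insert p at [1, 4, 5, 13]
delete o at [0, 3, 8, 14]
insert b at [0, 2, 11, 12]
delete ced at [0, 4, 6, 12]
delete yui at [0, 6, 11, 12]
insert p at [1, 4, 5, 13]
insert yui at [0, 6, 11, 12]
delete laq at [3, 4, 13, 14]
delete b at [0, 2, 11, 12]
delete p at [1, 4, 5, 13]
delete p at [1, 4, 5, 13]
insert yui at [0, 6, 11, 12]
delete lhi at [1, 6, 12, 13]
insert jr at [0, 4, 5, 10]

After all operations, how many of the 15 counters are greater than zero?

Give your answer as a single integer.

Answer: 9

Derivation:
Step 1: insert ced at [0, 4, 6, 12] -> counters=[1,0,0,0,1,0,1,0,0,0,0,0,1,0,0]
Step 2: insert b at [0, 2, 11, 12] -> counters=[2,0,1,0,1,0,1,0,0,0,0,1,2,0,0]
Step 3: insert yui at [0, 6, 11, 12] -> counters=[3,0,1,0,1,0,2,0,0,0,0,2,3,0,0]
Step 4: insert laq at [3, 4, 13, 14] -> counters=[3,0,1,1,2,0,2,0,0,0,0,2,3,1,1]
Step 5: insert lhi at [1, 6, 12, 13] -> counters=[3,1,1,1,2,0,3,0,0,0,0,2,4,2,1]
Step 6: insert jr at [0, 4, 5, 10] -> counters=[4,1,1,1,3,1,3,0,0,0,1,2,4,2,1]
Step 7: insert o at [0, 3, 8, 14] -> counters=[5,1,1,2,3,1,3,0,1,0,1,2,4,2,2]
Step 8: insert l at [5, 11, 12, 13] -> counters=[5,1,1,2,3,2,3,0,1,0,1,3,5,3,2]
Step 9: insert p at [1, 4, 5, 13] -> counters=[5,2,1,2,4,3,3,0,1,0,1,3,5,4,2]
Step 10: delete o at [0, 3, 8, 14] -> counters=[4,2,1,1,4,3,3,0,0,0,1,3,5,4,1]
Step 11: insert b at [0, 2, 11, 12] -> counters=[5,2,2,1,4,3,3,0,0,0,1,4,6,4,1]
Step 12: delete ced at [0, 4, 6, 12] -> counters=[4,2,2,1,3,3,2,0,0,0,1,4,5,4,1]
Step 13: delete yui at [0, 6, 11, 12] -> counters=[3,2,2,1,3,3,1,0,0,0,1,3,4,4,1]
Step 14: insert p at [1, 4, 5, 13] -> counters=[3,3,2,1,4,4,1,0,0,0,1,3,4,5,1]
Step 15: insert yui at [0, 6, 11, 12] -> counters=[4,3,2,1,4,4,2,0,0,0,1,4,5,5,1]
Step 16: delete laq at [3, 4, 13, 14] -> counters=[4,3,2,0,3,4,2,0,0,0,1,4,5,4,0]
Step 17: delete b at [0, 2, 11, 12] -> counters=[3,3,1,0,3,4,2,0,0,0,1,3,4,4,0]
Step 18: delete p at [1, 4, 5, 13] -> counters=[3,2,1,0,2,3,2,0,0,0,1,3,4,3,0]
Step 19: delete p at [1, 4, 5, 13] -> counters=[3,1,1,0,1,2,2,0,0,0,1,3,4,2,0]
Step 20: insert yui at [0, 6, 11, 12] -> counters=[4,1,1,0,1,2,3,0,0,0,1,4,5,2,0]
Step 21: delete lhi at [1, 6, 12, 13] -> counters=[4,0,1,0,1,2,2,0,0,0,1,4,4,1,0]
Step 22: insert jr at [0, 4, 5, 10] -> counters=[5,0,1,0,2,3,2,0,0,0,2,4,4,1,0]
Final counters=[5,0,1,0,2,3,2,0,0,0,2,4,4,1,0] -> 9 nonzero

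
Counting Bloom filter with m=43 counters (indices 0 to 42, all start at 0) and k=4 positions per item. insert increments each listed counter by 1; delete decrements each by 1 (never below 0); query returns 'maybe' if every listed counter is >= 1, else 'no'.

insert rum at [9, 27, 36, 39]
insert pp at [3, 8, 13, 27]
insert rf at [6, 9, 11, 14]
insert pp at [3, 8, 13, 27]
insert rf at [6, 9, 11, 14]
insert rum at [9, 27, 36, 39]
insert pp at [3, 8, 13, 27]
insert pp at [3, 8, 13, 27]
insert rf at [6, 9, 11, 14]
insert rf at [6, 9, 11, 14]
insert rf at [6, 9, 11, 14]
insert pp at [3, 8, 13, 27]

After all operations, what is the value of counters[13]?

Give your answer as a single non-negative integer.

Step 1: insert rum at [9, 27, 36, 39] -> counters=[0,0,0,0,0,0,0,0,0,1,0,0,0,0,0,0,0,0,0,0,0,0,0,0,0,0,0,1,0,0,0,0,0,0,0,0,1,0,0,1,0,0,0]
Step 2: insert pp at [3, 8, 13, 27] -> counters=[0,0,0,1,0,0,0,0,1,1,0,0,0,1,0,0,0,0,0,0,0,0,0,0,0,0,0,2,0,0,0,0,0,0,0,0,1,0,0,1,0,0,0]
Step 3: insert rf at [6, 9, 11, 14] -> counters=[0,0,0,1,0,0,1,0,1,2,0,1,0,1,1,0,0,0,0,0,0,0,0,0,0,0,0,2,0,0,0,0,0,0,0,0,1,0,0,1,0,0,0]
Step 4: insert pp at [3, 8, 13, 27] -> counters=[0,0,0,2,0,0,1,0,2,2,0,1,0,2,1,0,0,0,0,0,0,0,0,0,0,0,0,3,0,0,0,0,0,0,0,0,1,0,0,1,0,0,0]
Step 5: insert rf at [6, 9, 11, 14] -> counters=[0,0,0,2,0,0,2,0,2,3,0,2,0,2,2,0,0,0,0,0,0,0,0,0,0,0,0,3,0,0,0,0,0,0,0,0,1,0,0,1,0,0,0]
Step 6: insert rum at [9, 27, 36, 39] -> counters=[0,0,0,2,0,0,2,0,2,4,0,2,0,2,2,0,0,0,0,0,0,0,0,0,0,0,0,4,0,0,0,0,0,0,0,0,2,0,0,2,0,0,0]
Step 7: insert pp at [3, 8, 13, 27] -> counters=[0,0,0,3,0,0,2,0,3,4,0,2,0,3,2,0,0,0,0,0,0,0,0,0,0,0,0,5,0,0,0,0,0,0,0,0,2,0,0,2,0,0,0]
Step 8: insert pp at [3, 8, 13, 27] -> counters=[0,0,0,4,0,0,2,0,4,4,0,2,0,4,2,0,0,0,0,0,0,0,0,0,0,0,0,6,0,0,0,0,0,0,0,0,2,0,0,2,0,0,0]
Step 9: insert rf at [6, 9, 11, 14] -> counters=[0,0,0,4,0,0,3,0,4,5,0,3,0,4,3,0,0,0,0,0,0,0,0,0,0,0,0,6,0,0,0,0,0,0,0,0,2,0,0,2,0,0,0]
Step 10: insert rf at [6, 9, 11, 14] -> counters=[0,0,0,4,0,0,4,0,4,6,0,4,0,4,4,0,0,0,0,0,0,0,0,0,0,0,0,6,0,0,0,0,0,0,0,0,2,0,0,2,0,0,0]
Step 11: insert rf at [6, 9, 11, 14] -> counters=[0,0,0,4,0,0,5,0,4,7,0,5,0,4,5,0,0,0,0,0,0,0,0,0,0,0,0,6,0,0,0,0,0,0,0,0,2,0,0,2,0,0,0]
Step 12: insert pp at [3, 8, 13, 27] -> counters=[0,0,0,5,0,0,5,0,5,7,0,5,0,5,5,0,0,0,0,0,0,0,0,0,0,0,0,7,0,0,0,0,0,0,0,0,2,0,0,2,0,0,0]
Final counters=[0,0,0,5,0,0,5,0,5,7,0,5,0,5,5,0,0,0,0,0,0,0,0,0,0,0,0,7,0,0,0,0,0,0,0,0,2,0,0,2,0,0,0] -> counters[13]=5

Answer: 5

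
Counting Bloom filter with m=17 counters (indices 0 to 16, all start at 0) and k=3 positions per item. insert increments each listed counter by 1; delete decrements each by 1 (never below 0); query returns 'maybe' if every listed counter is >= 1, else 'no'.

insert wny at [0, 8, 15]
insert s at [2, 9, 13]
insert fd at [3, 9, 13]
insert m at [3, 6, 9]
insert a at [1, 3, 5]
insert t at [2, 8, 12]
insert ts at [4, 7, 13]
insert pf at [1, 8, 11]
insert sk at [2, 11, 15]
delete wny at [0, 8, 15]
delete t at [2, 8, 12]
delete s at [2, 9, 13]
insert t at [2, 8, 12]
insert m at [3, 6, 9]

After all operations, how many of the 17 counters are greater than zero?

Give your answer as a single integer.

Step 1: insert wny at [0, 8, 15] -> counters=[1,0,0,0,0,0,0,0,1,0,0,0,0,0,0,1,0]
Step 2: insert s at [2, 9, 13] -> counters=[1,0,1,0,0,0,0,0,1,1,0,0,0,1,0,1,0]
Step 3: insert fd at [3, 9, 13] -> counters=[1,0,1,1,0,0,0,0,1,2,0,0,0,2,0,1,0]
Step 4: insert m at [3, 6, 9] -> counters=[1,0,1,2,0,0,1,0,1,3,0,0,0,2,0,1,0]
Step 5: insert a at [1, 3, 5] -> counters=[1,1,1,3,0,1,1,0,1,3,0,0,0,2,0,1,0]
Step 6: insert t at [2, 8, 12] -> counters=[1,1,2,3,0,1,1,0,2,3,0,0,1,2,0,1,0]
Step 7: insert ts at [4, 7, 13] -> counters=[1,1,2,3,1,1,1,1,2,3,0,0,1,3,0,1,0]
Step 8: insert pf at [1, 8, 11] -> counters=[1,2,2,3,1,1,1,1,3,3,0,1,1,3,0,1,0]
Step 9: insert sk at [2, 11, 15] -> counters=[1,2,3,3,1,1,1,1,3,3,0,2,1,3,0,2,0]
Step 10: delete wny at [0, 8, 15] -> counters=[0,2,3,3,1,1,1,1,2,3,0,2,1,3,0,1,0]
Step 11: delete t at [2, 8, 12] -> counters=[0,2,2,3,1,1,1,1,1,3,0,2,0,3,0,1,0]
Step 12: delete s at [2, 9, 13] -> counters=[0,2,1,3,1,1,1,1,1,2,0,2,0,2,0,1,0]
Step 13: insert t at [2, 8, 12] -> counters=[0,2,2,3,1,1,1,1,2,2,0,2,1,2,0,1,0]
Step 14: insert m at [3, 6, 9] -> counters=[0,2,2,4,1,1,2,1,2,3,0,2,1,2,0,1,0]
Final counters=[0,2,2,4,1,1,2,1,2,3,0,2,1,2,0,1,0] -> 13 nonzero

Answer: 13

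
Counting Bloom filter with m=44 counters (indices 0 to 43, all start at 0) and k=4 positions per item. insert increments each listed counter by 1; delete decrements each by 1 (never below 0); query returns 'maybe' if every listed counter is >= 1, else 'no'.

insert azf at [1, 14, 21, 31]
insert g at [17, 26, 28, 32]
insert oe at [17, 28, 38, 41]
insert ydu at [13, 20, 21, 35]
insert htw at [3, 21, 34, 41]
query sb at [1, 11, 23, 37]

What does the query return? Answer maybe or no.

Answer: no

Derivation:
Step 1: insert azf at [1, 14, 21, 31] -> counters=[0,1,0,0,0,0,0,0,0,0,0,0,0,0,1,0,0,0,0,0,0,1,0,0,0,0,0,0,0,0,0,1,0,0,0,0,0,0,0,0,0,0,0,0]
Step 2: insert g at [17, 26, 28, 32] -> counters=[0,1,0,0,0,0,0,0,0,0,0,0,0,0,1,0,0,1,0,0,0,1,0,0,0,0,1,0,1,0,0,1,1,0,0,0,0,0,0,0,0,0,0,0]
Step 3: insert oe at [17, 28, 38, 41] -> counters=[0,1,0,0,0,0,0,0,0,0,0,0,0,0,1,0,0,2,0,0,0,1,0,0,0,0,1,0,2,0,0,1,1,0,0,0,0,0,1,0,0,1,0,0]
Step 4: insert ydu at [13, 20, 21, 35] -> counters=[0,1,0,0,0,0,0,0,0,0,0,0,0,1,1,0,0,2,0,0,1,2,0,0,0,0,1,0,2,0,0,1,1,0,0,1,0,0,1,0,0,1,0,0]
Step 5: insert htw at [3, 21, 34, 41] -> counters=[0,1,0,1,0,0,0,0,0,0,0,0,0,1,1,0,0,2,0,0,1,3,0,0,0,0,1,0,2,0,0,1,1,0,1,1,0,0,1,0,0,2,0,0]
Query sb: check counters[1]=1 counters[11]=0 counters[23]=0 counters[37]=0 -> no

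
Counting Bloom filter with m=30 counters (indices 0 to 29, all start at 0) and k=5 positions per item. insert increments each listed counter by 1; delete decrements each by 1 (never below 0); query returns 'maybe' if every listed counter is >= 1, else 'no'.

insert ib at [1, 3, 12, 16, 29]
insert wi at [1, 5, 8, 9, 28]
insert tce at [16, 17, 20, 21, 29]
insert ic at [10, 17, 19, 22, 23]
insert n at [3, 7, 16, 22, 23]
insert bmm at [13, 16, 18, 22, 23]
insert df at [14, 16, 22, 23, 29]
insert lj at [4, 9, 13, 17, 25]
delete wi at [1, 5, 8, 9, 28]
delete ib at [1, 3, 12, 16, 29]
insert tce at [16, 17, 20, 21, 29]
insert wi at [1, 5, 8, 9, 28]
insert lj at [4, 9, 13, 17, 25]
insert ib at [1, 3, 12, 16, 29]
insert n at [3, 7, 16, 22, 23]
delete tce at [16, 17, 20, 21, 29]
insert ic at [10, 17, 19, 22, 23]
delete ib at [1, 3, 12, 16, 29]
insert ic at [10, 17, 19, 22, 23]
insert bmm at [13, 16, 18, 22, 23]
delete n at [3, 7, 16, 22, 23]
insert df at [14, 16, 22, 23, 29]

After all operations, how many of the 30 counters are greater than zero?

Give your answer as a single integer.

Answer: 21

Derivation:
Step 1: insert ib at [1, 3, 12, 16, 29] -> counters=[0,1,0,1,0,0,0,0,0,0,0,0,1,0,0,0,1,0,0,0,0,0,0,0,0,0,0,0,0,1]
Step 2: insert wi at [1, 5, 8, 9, 28] -> counters=[0,2,0,1,0,1,0,0,1,1,0,0,1,0,0,0,1,0,0,0,0,0,0,0,0,0,0,0,1,1]
Step 3: insert tce at [16, 17, 20, 21, 29] -> counters=[0,2,0,1,0,1,0,0,1,1,0,0,1,0,0,0,2,1,0,0,1,1,0,0,0,0,0,0,1,2]
Step 4: insert ic at [10, 17, 19, 22, 23] -> counters=[0,2,0,1,0,1,0,0,1,1,1,0,1,0,0,0,2,2,0,1,1,1,1,1,0,0,0,0,1,2]
Step 5: insert n at [3, 7, 16, 22, 23] -> counters=[0,2,0,2,0,1,0,1,1,1,1,0,1,0,0,0,3,2,0,1,1,1,2,2,0,0,0,0,1,2]
Step 6: insert bmm at [13, 16, 18, 22, 23] -> counters=[0,2,0,2,0,1,0,1,1,1,1,0,1,1,0,0,4,2,1,1,1,1,3,3,0,0,0,0,1,2]
Step 7: insert df at [14, 16, 22, 23, 29] -> counters=[0,2,0,2,0,1,0,1,1,1,1,0,1,1,1,0,5,2,1,1,1,1,4,4,0,0,0,0,1,3]
Step 8: insert lj at [4, 9, 13, 17, 25] -> counters=[0,2,0,2,1,1,0,1,1,2,1,0,1,2,1,0,5,3,1,1,1,1,4,4,0,1,0,0,1,3]
Step 9: delete wi at [1, 5, 8, 9, 28] -> counters=[0,1,0,2,1,0,0,1,0,1,1,0,1,2,1,0,5,3,1,1,1,1,4,4,0,1,0,0,0,3]
Step 10: delete ib at [1, 3, 12, 16, 29] -> counters=[0,0,0,1,1,0,0,1,0,1,1,0,0,2,1,0,4,3,1,1,1,1,4,4,0,1,0,0,0,2]
Step 11: insert tce at [16, 17, 20, 21, 29] -> counters=[0,0,0,1,1,0,0,1,0,1,1,0,0,2,1,0,5,4,1,1,2,2,4,4,0,1,0,0,0,3]
Step 12: insert wi at [1, 5, 8, 9, 28] -> counters=[0,1,0,1,1,1,0,1,1,2,1,0,0,2,1,0,5,4,1,1,2,2,4,4,0,1,0,0,1,3]
Step 13: insert lj at [4, 9, 13, 17, 25] -> counters=[0,1,0,1,2,1,0,1,1,3,1,0,0,3,1,0,5,5,1,1,2,2,4,4,0,2,0,0,1,3]
Step 14: insert ib at [1, 3, 12, 16, 29] -> counters=[0,2,0,2,2,1,0,1,1,3,1,0,1,3,1,0,6,5,1,1,2,2,4,4,0,2,0,0,1,4]
Step 15: insert n at [3, 7, 16, 22, 23] -> counters=[0,2,0,3,2,1,0,2,1,3,1,0,1,3,1,0,7,5,1,1,2,2,5,5,0,2,0,0,1,4]
Step 16: delete tce at [16, 17, 20, 21, 29] -> counters=[0,2,0,3,2,1,0,2,1,3,1,0,1,3,1,0,6,4,1,1,1,1,5,5,0,2,0,0,1,3]
Step 17: insert ic at [10, 17, 19, 22, 23] -> counters=[0,2,0,3,2,1,0,2,1,3,2,0,1,3,1,0,6,5,1,2,1,1,6,6,0,2,0,0,1,3]
Step 18: delete ib at [1, 3, 12, 16, 29] -> counters=[0,1,0,2,2,1,0,2,1,3,2,0,0,3,1,0,5,5,1,2,1,1,6,6,0,2,0,0,1,2]
Step 19: insert ic at [10, 17, 19, 22, 23] -> counters=[0,1,0,2,2,1,0,2,1,3,3,0,0,3,1,0,5,6,1,3,1,1,7,7,0,2,0,0,1,2]
Step 20: insert bmm at [13, 16, 18, 22, 23] -> counters=[0,1,0,2,2,1,0,2,1,3,3,0,0,4,1,0,6,6,2,3,1,1,8,8,0,2,0,0,1,2]
Step 21: delete n at [3, 7, 16, 22, 23] -> counters=[0,1,0,1,2,1,0,1,1,3,3,0,0,4,1,0,5,6,2,3,1,1,7,7,0,2,0,0,1,2]
Step 22: insert df at [14, 16, 22, 23, 29] -> counters=[0,1,0,1,2,1,0,1,1,3,3,0,0,4,2,0,6,6,2,3,1,1,8,8,0,2,0,0,1,3]
Final counters=[0,1,0,1,2,1,0,1,1,3,3,0,0,4,2,0,6,6,2,3,1,1,8,8,0,2,0,0,1,3] -> 21 nonzero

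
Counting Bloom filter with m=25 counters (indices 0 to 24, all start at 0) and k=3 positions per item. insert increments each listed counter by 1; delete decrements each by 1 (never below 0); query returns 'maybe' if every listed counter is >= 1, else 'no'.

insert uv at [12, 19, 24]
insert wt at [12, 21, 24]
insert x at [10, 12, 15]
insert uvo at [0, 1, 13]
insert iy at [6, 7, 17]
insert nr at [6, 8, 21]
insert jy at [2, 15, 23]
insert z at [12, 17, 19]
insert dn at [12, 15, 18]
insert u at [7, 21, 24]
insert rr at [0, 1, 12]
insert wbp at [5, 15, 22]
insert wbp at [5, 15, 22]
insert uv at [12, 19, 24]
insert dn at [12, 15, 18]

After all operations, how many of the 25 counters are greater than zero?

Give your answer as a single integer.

Answer: 18

Derivation:
Step 1: insert uv at [12, 19, 24] -> counters=[0,0,0,0,0,0,0,0,0,0,0,0,1,0,0,0,0,0,0,1,0,0,0,0,1]
Step 2: insert wt at [12, 21, 24] -> counters=[0,0,0,0,0,0,0,0,0,0,0,0,2,0,0,0,0,0,0,1,0,1,0,0,2]
Step 3: insert x at [10, 12, 15] -> counters=[0,0,0,0,0,0,0,0,0,0,1,0,3,0,0,1,0,0,0,1,0,1,0,0,2]
Step 4: insert uvo at [0, 1, 13] -> counters=[1,1,0,0,0,0,0,0,0,0,1,0,3,1,0,1,0,0,0,1,0,1,0,0,2]
Step 5: insert iy at [6, 7, 17] -> counters=[1,1,0,0,0,0,1,1,0,0,1,0,3,1,0,1,0,1,0,1,0,1,0,0,2]
Step 6: insert nr at [6, 8, 21] -> counters=[1,1,0,0,0,0,2,1,1,0,1,0,3,1,0,1,0,1,0,1,0,2,0,0,2]
Step 7: insert jy at [2, 15, 23] -> counters=[1,1,1,0,0,0,2,1,1,0,1,0,3,1,0,2,0,1,0,1,0,2,0,1,2]
Step 8: insert z at [12, 17, 19] -> counters=[1,1,1,0,0,0,2,1,1,0,1,0,4,1,0,2,0,2,0,2,0,2,0,1,2]
Step 9: insert dn at [12, 15, 18] -> counters=[1,1,1,0,0,0,2,1,1,0,1,0,5,1,0,3,0,2,1,2,0,2,0,1,2]
Step 10: insert u at [7, 21, 24] -> counters=[1,1,1,0,0,0,2,2,1,0,1,0,5,1,0,3,0,2,1,2,0,3,0,1,3]
Step 11: insert rr at [0, 1, 12] -> counters=[2,2,1,0,0,0,2,2,1,0,1,0,6,1,0,3,0,2,1,2,0,3,0,1,3]
Step 12: insert wbp at [5, 15, 22] -> counters=[2,2,1,0,0,1,2,2,1,0,1,0,6,1,0,4,0,2,1,2,0,3,1,1,3]
Step 13: insert wbp at [5, 15, 22] -> counters=[2,2,1,0,0,2,2,2,1,0,1,0,6,1,0,5,0,2,1,2,0,3,2,1,3]
Step 14: insert uv at [12, 19, 24] -> counters=[2,2,1,0,0,2,2,2,1,0,1,0,7,1,0,5,0,2,1,3,0,3,2,1,4]
Step 15: insert dn at [12, 15, 18] -> counters=[2,2,1,0,0,2,2,2,1,0,1,0,8,1,0,6,0,2,2,3,0,3,2,1,4]
Final counters=[2,2,1,0,0,2,2,2,1,0,1,0,8,1,0,6,0,2,2,3,0,3,2,1,4] -> 18 nonzero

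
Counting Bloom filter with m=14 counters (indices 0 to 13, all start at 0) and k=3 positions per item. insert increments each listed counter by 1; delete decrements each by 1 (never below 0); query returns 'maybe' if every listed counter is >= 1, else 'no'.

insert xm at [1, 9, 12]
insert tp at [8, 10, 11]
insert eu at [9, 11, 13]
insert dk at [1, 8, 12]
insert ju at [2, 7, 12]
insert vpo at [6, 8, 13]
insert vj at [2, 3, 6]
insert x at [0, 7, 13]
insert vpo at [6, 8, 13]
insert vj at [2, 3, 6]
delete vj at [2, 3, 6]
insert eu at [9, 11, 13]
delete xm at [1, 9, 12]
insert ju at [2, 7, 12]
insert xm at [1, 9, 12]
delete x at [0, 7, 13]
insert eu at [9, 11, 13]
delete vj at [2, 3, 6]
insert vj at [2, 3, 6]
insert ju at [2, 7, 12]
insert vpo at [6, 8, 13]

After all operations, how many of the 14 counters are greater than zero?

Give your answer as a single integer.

Answer: 11

Derivation:
Step 1: insert xm at [1, 9, 12] -> counters=[0,1,0,0,0,0,0,0,0,1,0,0,1,0]
Step 2: insert tp at [8, 10, 11] -> counters=[0,1,0,0,0,0,0,0,1,1,1,1,1,0]
Step 3: insert eu at [9, 11, 13] -> counters=[0,1,0,0,0,0,0,0,1,2,1,2,1,1]
Step 4: insert dk at [1, 8, 12] -> counters=[0,2,0,0,0,0,0,0,2,2,1,2,2,1]
Step 5: insert ju at [2, 7, 12] -> counters=[0,2,1,0,0,0,0,1,2,2,1,2,3,1]
Step 6: insert vpo at [6, 8, 13] -> counters=[0,2,1,0,0,0,1,1,3,2,1,2,3,2]
Step 7: insert vj at [2, 3, 6] -> counters=[0,2,2,1,0,0,2,1,3,2,1,2,3,2]
Step 8: insert x at [0, 7, 13] -> counters=[1,2,2,1,0,0,2,2,3,2,1,2,3,3]
Step 9: insert vpo at [6, 8, 13] -> counters=[1,2,2,1,0,0,3,2,4,2,1,2,3,4]
Step 10: insert vj at [2, 3, 6] -> counters=[1,2,3,2,0,0,4,2,4,2,1,2,3,4]
Step 11: delete vj at [2, 3, 6] -> counters=[1,2,2,1,0,0,3,2,4,2,1,2,3,4]
Step 12: insert eu at [9, 11, 13] -> counters=[1,2,2,1,0,0,3,2,4,3,1,3,3,5]
Step 13: delete xm at [1, 9, 12] -> counters=[1,1,2,1,0,0,3,2,4,2,1,3,2,5]
Step 14: insert ju at [2, 7, 12] -> counters=[1,1,3,1,0,0,3,3,4,2,1,3,3,5]
Step 15: insert xm at [1, 9, 12] -> counters=[1,2,3,1,0,0,3,3,4,3,1,3,4,5]
Step 16: delete x at [0, 7, 13] -> counters=[0,2,3,1,0,0,3,2,4,3,1,3,4,4]
Step 17: insert eu at [9, 11, 13] -> counters=[0,2,3,1,0,0,3,2,4,4,1,4,4,5]
Step 18: delete vj at [2, 3, 6] -> counters=[0,2,2,0,0,0,2,2,4,4,1,4,4,5]
Step 19: insert vj at [2, 3, 6] -> counters=[0,2,3,1,0,0,3,2,4,4,1,4,4,5]
Step 20: insert ju at [2, 7, 12] -> counters=[0,2,4,1,0,0,3,3,4,4,1,4,5,5]
Step 21: insert vpo at [6, 8, 13] -> counters=[0,2,4,1,0,0,4,3,5,4,1,4,5,6]
Final counters=[0,2,4,1,0,0,4,3,5,4,1,4,5,6] -> 11 nonzero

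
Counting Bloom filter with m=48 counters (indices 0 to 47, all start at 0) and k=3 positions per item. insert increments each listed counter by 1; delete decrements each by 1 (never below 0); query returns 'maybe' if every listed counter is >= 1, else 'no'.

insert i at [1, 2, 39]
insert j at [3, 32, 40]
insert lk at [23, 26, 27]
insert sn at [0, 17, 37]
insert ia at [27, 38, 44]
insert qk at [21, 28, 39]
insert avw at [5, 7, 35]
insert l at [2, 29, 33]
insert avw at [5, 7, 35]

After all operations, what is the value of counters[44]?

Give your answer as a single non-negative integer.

Step 1: insert i at [1, 2, 39] -> counters=[0,1,1,0,0,0,0,0,0,0,0,0,0,0,0,0,0,0,0,0,0,0,0,0,0,0,0,0,0,0,0,0,0,0,0,0,0,0,0,1,0,0,0,0,0,0,0,0]
Step 2: insert j at [3, 32, 40] -> counters=[0,1,1,1,0,0,0,0,0,0,0,0,0,0,0,0,0,0,0,0,0,0,0,0,0,0,0,0,0,0,0,0,1,0,0,0,0,0,0,1,1,0,0,0,0,0,0,0]
Step 3: insert lk at [23, 26, 27] -> counters=[0,1,1,1,0,0,0,0,0,0,0,0,0,0,0,0,0,0,0,0,0,0,0,1,0,0,1,1,0,0,0,0,1,0,0,0,0,0,0,1,1,0,0,0,0,0,0,0]
Step 4: insert sn at [0, 17, 37] -> counters=[1,1,1,1,0,0,0,0,0,0,0,0,0,0,0,0,0,1,0,0,0,0,0,1,0,0,1,1,0,0,0,0,1,0,0,0,0,1,0,1,1,0,0,0,0,0,0,0]
Step 5: insert ia at [27, 38, 44] -> counters=[1,1,1,1,0,0,0,0,0,0,0,0,0,0,0,0,0,1,0,0,0,0,0,1,0,0,1,2,0,0,0,0,1,0,0,0,0,1,1,1,1,0,0,0,1,0,0,0]
Step 6: insert qk at [21, 28, 39] -> counters=[1,1,1,1,0,0,0,0,0,0,0,0,0,0,0,0,0,1,0,0,0,1,0,1,0,0,1,2,1,0,0,0,1,0,0,0,0,1,1,2,1,0,0,0,1,0,0,0]
Step 7: insert avw at [5, 7, 35] -> counters=[1,1,1,1,0,1,0,1,0,0,0,0,0,0,0,0,0,1,0,0,0,1,0,1,0,0,1,2,1,0,0,0,1,0,0,1,0,1,1,2,1,0,0,0,1,0,0,0]
Step 8: insert l at [2, 29, 33] -> counters=[1,1,2,1,0,1,0,1,0,0,0,0,0,0,0,0,0,1,0,0,0,1,0,1,0,0,1,2,1,1,0,0,1,1,0,1,0,1,1,2,1,0,0,0,1,0,0,0]
Step 9: insert avw at [5, 7, 35] -> counters=[1,1,2,1,0,2,0,2,0,0,0,0,0,0,0,0,0,1,0,0,0,1,0,1,0,0,1,2,1,1,0,0,1,1,0,2,0,1,1,2,1,0,0,0,1,0,0,0]
Final counters=[1,1,2,1,0,2,0,2,0,0,0,0,0,0,0,0,0,1,0,0,0,1,0,1,0,0,1,2,1,1,0,0,1,1,0,2,0,1,1,2,1,0,0,0,1,0,0,0] -> counters[44]=1

Answer: 1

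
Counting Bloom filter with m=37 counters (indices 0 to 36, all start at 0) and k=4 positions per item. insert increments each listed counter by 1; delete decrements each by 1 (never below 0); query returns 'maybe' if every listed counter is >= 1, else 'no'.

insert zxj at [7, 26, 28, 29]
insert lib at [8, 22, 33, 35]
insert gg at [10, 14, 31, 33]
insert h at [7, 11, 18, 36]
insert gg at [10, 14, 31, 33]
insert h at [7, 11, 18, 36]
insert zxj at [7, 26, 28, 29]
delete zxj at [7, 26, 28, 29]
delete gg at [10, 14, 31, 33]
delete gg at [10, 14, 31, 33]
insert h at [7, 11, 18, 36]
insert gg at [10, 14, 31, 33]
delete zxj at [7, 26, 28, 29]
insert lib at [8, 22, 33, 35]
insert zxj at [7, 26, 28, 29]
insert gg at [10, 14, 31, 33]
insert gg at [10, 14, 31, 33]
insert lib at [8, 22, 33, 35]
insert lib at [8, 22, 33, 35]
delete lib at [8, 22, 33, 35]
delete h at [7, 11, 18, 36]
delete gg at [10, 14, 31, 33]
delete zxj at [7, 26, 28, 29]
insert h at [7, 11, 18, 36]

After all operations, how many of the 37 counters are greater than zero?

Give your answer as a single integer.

Step 1: insert zxj at [7, 26, 28, 29] -> counters=[0,0,0,0,0,0,0,1,0,0,0,0,0,0,0,0,0,0,0,0,0,0,0,0,0,0,1,0,1,1,0,0,0,0,0,0,0]
Step 2: insert lib at [8, 22, 33, 35] -> counters=[0,0,0,0,0,0,0,1,1,0,0,0,0,0,0,0,0,0,0,0,0,0,1,0,0,0,1,0,1,1,0,0,0,1,0,1,0]
Step 3: insert gg at [10, 14, 31, 33] -> counters=[0,0,0,0,0,0,0,1,1,0,1,0,0,0,1,0,0,0,0,0,0,0,1,0,0,0,1,0,1,1,0,1,0,2,0,1,0]
Step 4: insert h at [7, 11, 18, 36] -> counters=[0,0,0,0,0,0,0,2,1,0,1,1,0,0,1,0,0,0,1,0,0,0,1,0,0,0,1,0,1,1,0,1,0,2,0,1,1]
Step 5: insert gg at [10, 14, 31, 33] -> counters=[0,0,0,0,0,0,0,2,1,0,2,1,0,0,2,0,0,0,1,0,0,0,1,0,0,0,1,0,1,1,0,2,0,3,0,1,1]
Step 6: insert h at [7, 11, 18, 36] -> counters=[0,0,0,0,0,0,0,3,1,0,2,2,0,0,2,0,0,0,2,0,0,0,1,0,0,0,1,0,1,1,0,2,0,3,0,1,2]
Step 7: insert zxj at [7, 26, 28, 29] -> counters=[0,0,0,0,0,0,0,4,1,0,2,2,0,0,2,0,0,0,2,0,0,0,1,0,0,0,2,0,2,2,0,2,0,3,0,1,2]
Step 8: delete zxj at [7, 26, 28, 29] -> counters=[0,0,0,0,0,0,0,3,1,0,2,2,0,0,2,0,0,0,2,0,0,0,1,0,0,0,1,0,1,1,0,2,0,3,0,1,2]
Step 9: delete gg at [10, 14, 31, 33] -> counters=[0,0,0,0,0,0,0,3,1,0,1,2,0,0,1,0,0,0,2,0,0,0,1,0,0,0,1,0,1,1,0,1,0,2,0,1,2]
Step 10: delete gg at [10, 14, 31, 33] -> counters=[0,0,0,0,0,0,0,3,1,0,0,2,0,0,0,0,0,0,2,0,0,0,1,0,0,0,1,0,1,1,0,0,0,1,0,1,2]
Step 11: insert h at [7, 11, 18, 36] -> counters=[0,0,0,0,0,0,0,4,1,0,0,3,0,0,0,0,0,0,3,0,0,0,1,0,0,0,1,0,1,1,0,0,0,1,0,1,3]
Step 12: insert gg at [10, 14, 31, 33] -> counters=[0,0,0,0,0,0,0,4,1,0,1,3,0,0,1,0,0,0,3,0,0,0,1,0,0,0,1,0,1,1,0,1,0,2,0,1,3]
Step 13: delete zxj at [7, 26, 28, 29] -> counters=[0,0,0,0,0,0,0,3,1,0,1,3,0,0,1,0,0,0,3,0,0,0,1,0,0,0,0,0,0,0,0,1,0,2,0,1,3]
Step 14: insert lib at [8, 22, 33, 35] -> counters=[0,0,0,0,0,0,0,3,2,0,1,3,0,0,1,0,0,0,3,0,0,0,2,0,0,0,0,0,0,0,0,1,0,3,0,2,3]
Step 15: insert zxj at [7, 26, 28, 29] -> counters=[0,0,0,0,0,0,0,4,2,0,1,3,0,0,1,0,0,0,3,0,0,0,2,0,0,0,1,0,1,1,0,1,0,3,0,2,3]
Step 16: insert gg at [10, 14, 31, 33] -> counters=[0,0,0,0,0,0,0,4,2,0,2,3,0,0,2,0,0,0,3,0,0,0,2,0,0,0,1,0,1,1,0,2,0,4,0,2,3]
Step 17: insert gg at [10, 14, 31, 33] -> counters=[0,0,0,0,0,0,0,4,2,0,3,3,0,0,3,0,0,0,3,0,0,0,2,0,0,0,1,0,1,1,0,3,0,5,0,2,3]
Step 18: insert lib at [8, 22, 33, 35] -> counters=[0,0,0,0,0,0,0,4,3,0,3,3,0,0,3,0,0,0,3,0,0,0,3,0,0,0,1,0,1,1,0,3,0,6,0,3,3]
Step 19: insert lib at [8, 22, 33, 35] -> counters=[0,0,0,0,0,0,0,4,4,0,3,3,0,0,3,0,0,0,3,0,0,0,4,0,0,0,1,0,1,1,0,3,0,7,0,4,3]
Step 20: delete lib at [8, 22, 33, 35] -> counters=[0,0,0,0,0,0,0,4,3,0,3,3,0,0,3,0,0,0,3,0,0,0,3,0,0,0,1,0,1,1,0,3,0,6,0,3,3]
Step 21: delete h at [7, 11, 18, 36] -> counters=[0,0,0,0,0,0,0,3,3,0,3,2,0,0,3,0,0,0,2,0,0,0,3,0,0,0,1,0,1,1,0,3,0,6,0,3,2]
Step 22: delete gg at [10, 14, 31, 33] -> counters=[0,0,0,0,0,0,0,3,3,0,2,2,0,0,2,0,0,0,2,0,0,0,3,0,0,0,1,0,1,1,0,2,0,5,0,3,2]
Step 23: delete zxj at [7, 26, 28, 29] -> counters=[0,0,0,0,0,0,0,2,3,0,2,2,0,0,2,0,0,0,2,0,0,0,3,0,0,0,0,0,0,0,0,2,0,5,0,3,2]
Step 24: insert h at [7, 11, 18, 36] -> counters=[0,0,0,0,0,0,0,3,3,0,2,3,0,0,2,0,0,0,3,0,0,0,3,0,0,0,0,0,0,0,0,2,0,5,0,3,3]
Final counters=[0,0,0,0,0,0,0,3,3,0,2,3,0,0,2,0,0,0,3,0,0,0,3,0,0,0,0,0,0,0,0,2,0,5,0,3,3] -> 11 nonzero

Answer: 11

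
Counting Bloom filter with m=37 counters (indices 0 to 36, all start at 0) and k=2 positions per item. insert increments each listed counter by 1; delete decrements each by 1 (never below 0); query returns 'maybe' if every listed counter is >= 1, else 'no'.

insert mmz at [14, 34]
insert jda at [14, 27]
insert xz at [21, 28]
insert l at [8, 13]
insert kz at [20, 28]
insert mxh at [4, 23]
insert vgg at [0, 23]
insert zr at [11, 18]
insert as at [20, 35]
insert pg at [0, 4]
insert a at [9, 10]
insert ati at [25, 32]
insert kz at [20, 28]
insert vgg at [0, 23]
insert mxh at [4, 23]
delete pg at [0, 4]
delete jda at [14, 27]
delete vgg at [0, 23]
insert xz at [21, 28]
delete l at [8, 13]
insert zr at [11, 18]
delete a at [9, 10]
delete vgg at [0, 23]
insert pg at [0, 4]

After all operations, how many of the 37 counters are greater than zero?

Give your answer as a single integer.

Answer: 13

Derivation:
Step 1: insert mmz at [14, 34] -> counters=[0,0,0,0,0,0,0,0,0,0,0,0,0,0,1,0,0,0,0,0,0,0,0,0,0,0,0,0,0,0,0,0,0,0,1,0,0]
Step 2: insert jda at [14, 27] -> counters=[0,0,0,0,0,0,0,0,0,0,0,0,0,0,2,0,0,0,0,0,0,0,0,0,0,0,0,1,0,0,0,0,0,0,1,0,0]
Step 3: insert xz at [21, 28] -> counters=[0,0,0,0,0,0,0,0,0,0,0,0,0,0,2,0,0,0,0,0,0,1,0,0,0,0,0,1,1,0,0,0,0,0,1,0,0]
Step 4: insert l at [8, 13] -> counters=[0,0,0,0,0,0,0,0,1,0,0,0,0,1,2,0,0,0,0,0,0,1,0,0,0,0,0,1,1,0,0,0,0,0,1,0,0]
Step 5: insert kz at [20, 28] -> counters=[0,0,0,0,0,0,0,0,1,0,0,0,0,1,2,0,0,0,0,0,1,1,0,0,0,0,0,1,2,0,0,0,0,0,1,0,0]
Step 6: insert mxh at [4, 23] -> counters=[0,0,0,0,1,0,0,0,1,0,0,0,0,1,2,0,0,0,0,0,1,1,0,1,0,0,0,1,2,0,0,0,0,0,1,0,0]
Step 7: insert vgg at [0, 23] -> counters=[1,0,0,0,1,0,0,0,1,0,0,0,0,1,2,0,0,0,0,0,1,1,0,2,0,0,0,1,2,0,0,0,0,0,1,0,0]
Step 8: insert zr at [11, 18] -> counters=[1,0,0,0,1,0,0,0,1,0,0,1,0,1,2,0,0,0,1,0,1,1,0,2,0,0,0,1,2,0,0,0,0,0,1,0,0]
Step 9: insert as at [20, 35] -> counters=[1,0,0,0,1,0,0,0,1,0,0,1,0,1,2,0,0,0,1,0,2,1,0,2,0,0,0,1,2,0,0,0,0,0,1,1,0]
Step 10: insert pg at [0, 4] -> counters=[2,0,0,0,2,0,0,0,1,0,0,1,0,1,2,0,0,0,1,0,2,1,0,2,0,0,0,1,2,0,0,0,0,0,1,1,0]
Step 11: insert a at [9, 10] -> counters=[2,0,0,0,2,0,0,0,1,1,1,1,0,1,2,0,0,0,1,0,2,1,0,2,0,0,0,1,2,0,0,0,0,0,1,1,0]
Step 12: insert ati at [25, 32] -> counters=[2,0,0,0,2,0,0,0,1,1,1,1,0,1,2,0,0,0,1,0,2,1,0,2,0,1,0,1,2,0,0,0,1,0,1,1,0]
Step 13: insert kz at [20, 28] -> counters=[2,0,0,0,2,0,0,0,1,1,1,1,0,1,2,0,0,0,1,0,3,1,0,2,0,1,0,1,3,0,0,0,1,0,1,1,0]
Step 14: insert vgg at [0, 23] -> counters=[3,0,0,0,2,0,0,0,1,1,1,1,0,1,2,0,0,0,1,0,3,1,0,3,0,1,0,1,3,0,0,0,1,0,1,1,0]
Step 15: insert mxh at [4, 23] -> counters=[3,0,0,0,3,0,0,0,1,1,1,1,0,1,2,0,0,0,1,0,3,1,0,4,0,1,0,1,3,0,0,0,1,0,1,1,0]
Step 16: delete pg at [0, 4] -> counters=[2,0,0,0,2,0,0,0,1,1,1,1,0,1,2,0,0,0,1,0,3,1,0,4,0,1,0,1,3,0,0,0,1,0,1,1,0]
Step 17: delete jda at [14, 27] -> counters=[2,0,0,0,2,0,0,0,1,1,1,1,0,1,1,0,0,0,1,0,3,1,0,4,0,1,0,0,3,0,0,0,1,0,1,1,0]
Step 18: delete vgg at [0, 23] -> counters=[1,0,0,0,2,0,0,0,1,1,1,1,0,1,1,0,0,0,1,0,3,1,0,3,0,1,0,0,3,0,0,0,1,0,1,1,0]
Step 19: insert xz at [21, 28] -> counters=[1,0,0,0,2,0,0,0,1,1,1,1,0,1,1,0,0,0,1,0,3,2,0,3,0,1,0,0,4,0,0,0,1,0,1,1,0]
Step 20: delete l at [8, 13] -> counters=[1,0,0,0,2,0,0,0,0,1,1,1,0,0,1,0,0,0,1,0,3,2,0,3,0,1,0,0,4,0,0,0,1,0,1,1,0]
Step 21: insert zr at [11, 18] -> counters=[1,0,0,0,2,0,0,0,0,1,1,2,0,0,1,0,0,0,2,0,3,2,0,3,0,1,0,0,4,0,0,0,1,0,1,1,0]
Step 22: delete a at [9, 10] -> counters=[1,0,0,0,2,0,0,0,0,0,0,2,0,0,1,0,0,0,2,0,3,2,0,3,0,1,0,0,4,0,0,0,1,0,1,1,0]
Step 23: delete vgg at [0, 23] -> counters=[0,0,0,0,2,0,0,0,0,0,0,2,0,0,1,0,0,0,2,0,3,2,0,2,0,1,0,0,4,0,0,0,1,0,1,1,0]
Step 24: insert pg at [0, 4] -> counters=[1,0,0,0,3,0,0,0,0,0,0,2,0,0,1,0,0,0,2,0,3,2,0,2,0,1,0,0,4,0,0,0,1,0,1,1,0]
Final counters=[1,0,0,0,3,0,0,0,0,0,0,2,0,0,1,0,0,0,2,0,3,2,0,2,0,1,0,0,4,0,0,0,1,0,1,1,0] -> 13 nonzero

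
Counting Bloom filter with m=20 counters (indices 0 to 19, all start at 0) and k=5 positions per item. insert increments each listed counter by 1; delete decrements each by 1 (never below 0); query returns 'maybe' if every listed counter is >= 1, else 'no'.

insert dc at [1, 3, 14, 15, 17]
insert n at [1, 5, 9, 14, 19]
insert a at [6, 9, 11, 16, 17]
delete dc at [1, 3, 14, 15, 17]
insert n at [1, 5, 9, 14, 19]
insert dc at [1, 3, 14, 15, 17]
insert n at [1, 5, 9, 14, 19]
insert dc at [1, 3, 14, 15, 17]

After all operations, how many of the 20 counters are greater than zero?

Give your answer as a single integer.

Answer: 11

Derivation:
Step 1: insert dc at [1, 3, 14, 15, 17] -> counters=[0,1,0,1,0,0,0,0,0,0,0,0,0,0,1,1,0,1,0,0]
Step 2: insert n at [1, 5, 9, 14, 19] -> counters=[0,2,0,1,0,1,0,0,0,1,0,0,0,0,2,1,0,1,0,1]
Step 3: insert a at [6, 9, 11, 16, 17] -> counters=[0,2,0,1,0,1,1,0,0,2,0,1,0,0,2,1,1,2,0,1]
Step 4: delete dc at [1, 3, 14, 15, 17] -> counters=[0,1,0,0,0,1,1,0,0,2,0,1,0,0,1,0,1,1,0,1]
Step 5: insert n at [1, 5, 9, 14, 19] -> counters=[0,2,0,0,0,2,1,0,0,3,0,1,0,0,2,0,1,1,0,2]
Step 6: insert dc at [1, 3, 14, 15, 17] -> counters=[0,3,0,1,0,2,1,0,0,3,0,1,0,0,3,1,1,2,0,2]
Step 7: insert n at [1, 5, 9, 14, 19] -> counters=[0,4,0,1,0,3,1,0,0,4,0,1,0,0,4,1,1,2,0,3]
Step 8: insert dc at [1, 3, 14, 15, 17] -> counters=[0,5,0,2,0,3,1,0,0,4,0,1,0,0,5,2,1,3,0,3]
Final counters=[0,5,0,2,0,3,1,0,0,4,0,1,0,0,5,2,1,3,0,3] -> 11 nonzero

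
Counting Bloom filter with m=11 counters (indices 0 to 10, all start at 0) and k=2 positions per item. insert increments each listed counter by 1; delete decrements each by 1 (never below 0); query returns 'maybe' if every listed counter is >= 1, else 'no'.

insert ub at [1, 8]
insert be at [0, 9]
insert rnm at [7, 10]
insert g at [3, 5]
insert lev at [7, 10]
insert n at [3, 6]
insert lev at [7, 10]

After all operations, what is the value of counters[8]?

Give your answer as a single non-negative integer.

Step 1: insert ub at [1, 8] -> counters=[0,1,0,0,0,0,0,0,1,0,0]
Step 2: insert be at [0, 9] -> counters=[1,1,0,0,0,0,0,0,1,1,0]
Step 3: insert rnm at [7, 10] -> counters=[1,1,0,0,0,0,0,1,1,1,1]
Step 4: insert g at [3, 5] -> counters=[1,1,0,1,0,1,0,1,1,1,1]
Step 5: insert lev at [7, 10] -> counters=[1,1,0,1,0,1,0,2,1,1,2]
Step 6: insert n at [3, 6] -> counters=[1,1,0,2,0,1,1,2,1,1,2]
Step 7: insert lev at [7, 10] -> counters=[1,1,0,2,0,1,1,3,1,1,3]
Final counters=[1,1,0,2,0,1,1,3,1,1,3] -> counters[8]=1

Answer: 1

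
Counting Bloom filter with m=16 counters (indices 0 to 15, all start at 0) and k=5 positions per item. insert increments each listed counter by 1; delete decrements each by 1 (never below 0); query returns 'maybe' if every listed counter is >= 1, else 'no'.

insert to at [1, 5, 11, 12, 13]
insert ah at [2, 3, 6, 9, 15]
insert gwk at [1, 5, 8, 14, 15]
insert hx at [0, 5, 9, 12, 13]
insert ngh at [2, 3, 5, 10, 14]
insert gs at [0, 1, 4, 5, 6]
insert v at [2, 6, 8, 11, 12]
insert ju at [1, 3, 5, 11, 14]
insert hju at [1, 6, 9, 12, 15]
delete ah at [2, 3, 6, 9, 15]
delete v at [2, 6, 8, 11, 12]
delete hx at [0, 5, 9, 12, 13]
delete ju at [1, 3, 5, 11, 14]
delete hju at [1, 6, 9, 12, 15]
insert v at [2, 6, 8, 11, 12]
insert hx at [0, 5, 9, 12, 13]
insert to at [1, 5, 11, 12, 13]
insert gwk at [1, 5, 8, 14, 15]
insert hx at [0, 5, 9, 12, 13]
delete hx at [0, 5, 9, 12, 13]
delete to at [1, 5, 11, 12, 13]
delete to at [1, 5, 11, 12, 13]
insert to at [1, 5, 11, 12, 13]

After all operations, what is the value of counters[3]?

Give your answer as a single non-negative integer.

Answer: 1

Derivation:
Step 1: insert to at [1, 5, 11, 12, 13] -> counters=[0,1,0,0,0,1,0,0,0,0,0,1,1,1,0,0]
Step 2: insert ah at [2, 3, 6, 9, 15] -> counters=[0,1,1,1,0,1,1,0,0,1,0,1,1,1,0,1]
Step 3: insert gwk at [1, 5, 8, 14, 15] -> counters=[0,2,1,1,0,2,1,0,1,1,0,1,1,1,1,2]
Step 4: insert hx at [0, 5, 9, 12, 13] -> counters=[1,2,1,1,0,3,1,0,1,2,0,1,2,2,1,2]
Step 5: insert ngh at [2, 3, 5, 10, 14] -> counters=[1,2,2,2,0,4,1,0,1,2,1,1,2,2,2,2]
Step 6: insert gs at [0, 1, 4, 5, 6] -> counters=[2,3,2,2,1,5,2,0,1,2,1,1,2,2,2,2]
Step 7: insert v at [2, 6, 8, 11, 12] -> counters=[2,3,3,2,1,5,3,0,2,2,1,2,3,2,2,2]
Step 8: insert ju at [1, 3, 5, 11, 14] -> counters=[2,4,3,3,1,6,3,0,2,2,1,3,3,2,3,2]
Step 9: insert hju at [1, 6, 9, 12, 15] -> counters=[2,5,3,3,1,6,4,0,2,3,1,3,4,2,3,3]
Step 10: delete ah at [2, 3, 6, 9, 15] -> counters=[2,5,2,2,1,6,3,0,2,2,1,3,4,2,3,2]
Step 11: delete v at [2, 6, 8, 11, 12] -> counters=[2,5,1,2,1,6,2,0,1,2,1,2,3,2,3,2]
Step 12: delete hx at [0, 5, 9, 12, 13] -> counters=[1,5,1,2,1,5,2,0,1,1,1,2,2,1,3,2]
Step 13: delete ju at [1, 3, 5, 11, 14] -> counters=[1,4,1,1,1,4,2,0,1,1,1,1,2,1,2,2]
Step 14: delete hju at [1, 6, 9, 12, 15] -> counters=[1,3,1,1,1,4,1,0,1,0,1,1,1,1,2,1]
Step 15: insert v at [2, 6, 8, 11, 12] -> counters=[1,3,2,1,1,4,2,0,2,0,1,2,2,1,2,1]
Step 16: insert hx at [0, 5, 9, 12, 13] -> counters=[2,3,2,1,1,5,2,0,2,1,1,2,3,2,2,1]
Step 17: insert to at [1, 5, 11, 12, 13] -> counters=[2,4,2,1,1,6,2,0,2,1,1,3,4,3,2,1]
Step 18: insert gwk at [1, 5, 8, 14, 15] -> counters=[2,5,2,1,1,7,2,0,3,1,1,3,4,3,3,2]
Step 19: insert hx at [0, 5, 9, 12, 13] -> counters=[3,5,2,1,1,8,2,0,3,2,1,3,5,4,3,2]
Step 20: delete hx at [0, 5, 9, 12, 13] -> counters=[2,5,2,1,1,7,2,0,3,1,1,3,4,3,3,2]
Step 21: delete to at [1, 5, 11, 12, 13] -> counters=[2,4,2,1,1,6,2,0,3,1,1,2,3,2,3,2]
Step 22: delete to at [1, 5, 11, 12, 13] -> counters=[2,3,2,1,1,5,2,0,3,1,1,1,2,1,3,2]
Step 23: insert to at [1, 5, 11, 12, 13] -> counters=[2,4,2,1,1,6,2,0,3,1,1,2,3,2,3,2]
Final counters=[2,4,2,1,1,6,2,0,3,1,1,2,3,2,3,2] -> counters[3]=1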